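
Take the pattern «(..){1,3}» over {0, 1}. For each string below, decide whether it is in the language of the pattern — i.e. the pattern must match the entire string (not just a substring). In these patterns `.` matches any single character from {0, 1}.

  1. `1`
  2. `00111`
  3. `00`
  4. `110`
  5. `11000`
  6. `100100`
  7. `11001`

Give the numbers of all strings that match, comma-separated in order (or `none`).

1 → no match
2 → no match
3 → match
4 → no match
5 → no match
6 → match
7 → no match

3, 6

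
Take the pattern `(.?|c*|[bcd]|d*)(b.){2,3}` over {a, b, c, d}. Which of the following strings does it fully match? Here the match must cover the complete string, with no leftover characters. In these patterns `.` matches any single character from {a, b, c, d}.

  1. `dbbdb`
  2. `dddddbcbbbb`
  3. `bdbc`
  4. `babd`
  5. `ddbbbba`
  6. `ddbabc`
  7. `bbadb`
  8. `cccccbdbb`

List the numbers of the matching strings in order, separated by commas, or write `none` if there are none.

2, 3, 4, 6, 8

1. `dbbdb` → no match
2. `dddddbcbbbb` → match
3. `bdbc` → match
4. `babd` → match
5. `ddbbbba` → no match
6. `ddbabc` → match
7. `bbadb` → no match
8. `cccccbdbb` → match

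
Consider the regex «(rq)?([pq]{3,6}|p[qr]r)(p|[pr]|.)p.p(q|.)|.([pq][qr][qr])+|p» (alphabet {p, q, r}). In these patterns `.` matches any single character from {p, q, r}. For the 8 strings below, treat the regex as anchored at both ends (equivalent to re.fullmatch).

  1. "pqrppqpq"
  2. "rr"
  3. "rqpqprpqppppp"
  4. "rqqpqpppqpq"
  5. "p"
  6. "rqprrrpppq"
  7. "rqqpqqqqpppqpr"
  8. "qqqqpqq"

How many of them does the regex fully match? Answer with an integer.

5

1 → match
2 → no match
3 → no match
4 → match
5 → match
6 → match
7 → no match
8 → match
Total matched: 5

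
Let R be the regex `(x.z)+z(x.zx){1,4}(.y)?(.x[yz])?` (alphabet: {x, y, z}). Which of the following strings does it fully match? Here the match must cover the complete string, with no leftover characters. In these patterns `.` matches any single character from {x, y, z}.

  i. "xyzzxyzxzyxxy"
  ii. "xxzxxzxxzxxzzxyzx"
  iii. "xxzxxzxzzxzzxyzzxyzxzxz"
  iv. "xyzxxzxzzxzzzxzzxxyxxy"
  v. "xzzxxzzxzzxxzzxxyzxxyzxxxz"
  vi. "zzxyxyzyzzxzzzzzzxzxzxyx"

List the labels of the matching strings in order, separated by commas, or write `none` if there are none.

i → match
ii → match
iii → match
iv → match
v → match
vi → no match — must start with "x"

i, ii, iii, iv, v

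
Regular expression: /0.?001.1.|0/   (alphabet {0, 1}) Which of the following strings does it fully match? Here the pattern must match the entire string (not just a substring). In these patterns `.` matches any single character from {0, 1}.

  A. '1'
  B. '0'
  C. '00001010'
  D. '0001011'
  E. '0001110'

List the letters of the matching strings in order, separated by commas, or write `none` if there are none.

A. '1' → no match — must start with '0'
B. '0' → match
C. '00001010' → match
D. '0001011' → match
E. '0001110' → match

B, C, D, E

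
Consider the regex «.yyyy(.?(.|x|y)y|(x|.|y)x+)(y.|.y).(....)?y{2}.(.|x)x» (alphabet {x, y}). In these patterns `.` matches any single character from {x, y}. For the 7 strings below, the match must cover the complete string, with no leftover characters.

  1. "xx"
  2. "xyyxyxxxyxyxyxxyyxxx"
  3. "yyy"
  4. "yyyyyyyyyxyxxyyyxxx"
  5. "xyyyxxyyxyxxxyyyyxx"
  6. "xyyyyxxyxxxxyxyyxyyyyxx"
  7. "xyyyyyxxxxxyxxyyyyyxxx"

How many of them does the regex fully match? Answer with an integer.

1 → no match
2 → no match
3 → no match — must end with "x"
4 → match
5 → no match
6 → no match
7 → match
Total matched: 2

2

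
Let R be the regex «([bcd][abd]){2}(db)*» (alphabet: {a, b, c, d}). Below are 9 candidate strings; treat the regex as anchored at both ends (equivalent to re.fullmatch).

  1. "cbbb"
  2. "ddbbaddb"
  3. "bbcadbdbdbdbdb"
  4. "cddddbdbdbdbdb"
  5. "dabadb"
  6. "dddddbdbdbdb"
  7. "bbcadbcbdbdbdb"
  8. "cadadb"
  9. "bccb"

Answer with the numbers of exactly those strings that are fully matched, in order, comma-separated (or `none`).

1, 3, 4, 5, 6, 8

1. "cbbb" → match
2. "ddbbaddb" → no match
3 → match
4 → match
5. "dabadb" → match
6. "dddddbdbdbdb" → match
7 → no match
8. "cadadb" → match
9. "bccb" → no match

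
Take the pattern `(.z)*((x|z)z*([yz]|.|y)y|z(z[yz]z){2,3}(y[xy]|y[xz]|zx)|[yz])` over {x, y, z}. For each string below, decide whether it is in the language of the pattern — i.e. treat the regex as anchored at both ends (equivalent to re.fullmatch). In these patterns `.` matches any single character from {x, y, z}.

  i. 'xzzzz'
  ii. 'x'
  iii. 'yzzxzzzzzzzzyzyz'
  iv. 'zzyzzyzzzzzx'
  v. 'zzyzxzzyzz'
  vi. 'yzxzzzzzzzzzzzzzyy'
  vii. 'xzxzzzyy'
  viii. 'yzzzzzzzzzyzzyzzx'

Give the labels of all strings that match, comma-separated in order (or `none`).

i, iv, vi, vii, viii

i. 'xzzzz' → match
ii. 'x' → no match
iii → no match
iv. 'zzyzzyzzzzzx' → match
v. 'zzyzxzzyzz' → no match
vi → match
vii. 'xzxzzzyy' → match
viii → match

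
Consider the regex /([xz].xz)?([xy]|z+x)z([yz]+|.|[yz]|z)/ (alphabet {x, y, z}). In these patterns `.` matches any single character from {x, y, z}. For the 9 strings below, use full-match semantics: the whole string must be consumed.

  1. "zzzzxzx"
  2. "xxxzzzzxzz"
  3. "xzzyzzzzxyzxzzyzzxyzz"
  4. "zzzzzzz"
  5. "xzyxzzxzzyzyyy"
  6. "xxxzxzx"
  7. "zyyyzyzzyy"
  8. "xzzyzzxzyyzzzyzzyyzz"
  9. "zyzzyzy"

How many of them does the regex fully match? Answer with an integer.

1 → match
2 → match
3 → no match
4 → no match
5 → no match
6 → match
7 → no match
8 → no match
9 → no match
Total matched: 3

3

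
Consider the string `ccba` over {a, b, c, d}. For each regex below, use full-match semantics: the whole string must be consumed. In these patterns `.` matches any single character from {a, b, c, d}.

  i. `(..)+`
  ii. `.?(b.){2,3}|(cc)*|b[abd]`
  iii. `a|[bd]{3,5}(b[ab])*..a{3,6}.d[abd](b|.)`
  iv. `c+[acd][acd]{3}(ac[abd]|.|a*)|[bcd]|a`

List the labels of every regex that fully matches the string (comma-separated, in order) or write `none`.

i

i → match
ii → no match
iii → no match
iv → no match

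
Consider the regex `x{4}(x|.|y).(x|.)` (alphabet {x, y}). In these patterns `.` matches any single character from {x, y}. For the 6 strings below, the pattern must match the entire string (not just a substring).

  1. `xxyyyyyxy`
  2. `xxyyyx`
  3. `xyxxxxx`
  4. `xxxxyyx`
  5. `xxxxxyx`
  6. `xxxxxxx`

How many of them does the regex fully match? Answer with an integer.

1. `xxyyyyyxy` → no match
2. `xxyyyx` → no match
3. `xyxxxxx` → no match
4. `xxxxyyx` → match
5. `xxxxxyx` → match
6. `xxxxxxx` → match
Total matched: 3

3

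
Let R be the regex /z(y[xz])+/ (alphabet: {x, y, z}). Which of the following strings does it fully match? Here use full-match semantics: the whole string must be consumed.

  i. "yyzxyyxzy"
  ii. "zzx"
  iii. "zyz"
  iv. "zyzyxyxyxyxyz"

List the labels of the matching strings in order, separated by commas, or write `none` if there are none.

i → no match — must start with "zy"
ii → no match — must start with "zy"
iii → match
iv → match

iii, iv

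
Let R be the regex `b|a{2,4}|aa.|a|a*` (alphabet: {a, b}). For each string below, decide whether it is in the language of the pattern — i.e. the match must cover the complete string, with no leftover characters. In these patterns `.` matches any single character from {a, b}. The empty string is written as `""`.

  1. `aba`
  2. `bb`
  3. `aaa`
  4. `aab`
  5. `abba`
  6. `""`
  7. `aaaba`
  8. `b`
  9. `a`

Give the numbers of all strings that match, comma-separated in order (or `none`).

1 → no match
2 → no match
3 → match
4 → match
5 → no match
6 → match
7 → no match
8 → match
9 → match

3, 4, 6, 8, 9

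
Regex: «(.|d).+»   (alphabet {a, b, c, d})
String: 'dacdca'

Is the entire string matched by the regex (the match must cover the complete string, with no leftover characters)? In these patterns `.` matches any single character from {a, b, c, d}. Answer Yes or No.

Yes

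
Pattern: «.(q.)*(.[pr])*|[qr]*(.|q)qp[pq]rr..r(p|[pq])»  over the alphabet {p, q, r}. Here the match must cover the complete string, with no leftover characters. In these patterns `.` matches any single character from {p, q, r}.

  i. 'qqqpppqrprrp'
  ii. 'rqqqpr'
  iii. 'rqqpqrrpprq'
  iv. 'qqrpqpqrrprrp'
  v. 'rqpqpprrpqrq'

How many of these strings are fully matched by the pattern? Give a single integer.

i → no match
ii → no match
iii → match
iv → match
v → match
Total matched: 3

3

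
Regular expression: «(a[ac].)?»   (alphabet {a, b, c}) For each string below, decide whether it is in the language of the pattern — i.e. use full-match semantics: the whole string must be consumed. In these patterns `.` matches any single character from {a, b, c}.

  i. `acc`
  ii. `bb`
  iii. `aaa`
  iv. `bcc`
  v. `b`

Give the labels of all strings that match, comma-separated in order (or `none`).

i, iii

i. `acc` → match
ii. `bb` → no match
iii. `aaa` → match
iv. `bcc` → no match
v. `b` → no match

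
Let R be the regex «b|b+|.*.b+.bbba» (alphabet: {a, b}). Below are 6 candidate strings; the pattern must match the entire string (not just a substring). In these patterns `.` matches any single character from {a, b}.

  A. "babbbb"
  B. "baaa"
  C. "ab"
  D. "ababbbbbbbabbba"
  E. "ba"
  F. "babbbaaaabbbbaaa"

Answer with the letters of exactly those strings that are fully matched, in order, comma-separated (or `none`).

A → no match
B → no match
C → no match
D → match
E → no match
F → no match

D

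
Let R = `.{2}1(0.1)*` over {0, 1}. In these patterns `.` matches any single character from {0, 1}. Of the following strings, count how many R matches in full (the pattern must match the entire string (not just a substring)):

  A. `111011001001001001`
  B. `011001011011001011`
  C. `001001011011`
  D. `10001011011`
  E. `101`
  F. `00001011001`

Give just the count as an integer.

4

A → match
B → match
C → match
D → no match
E → match
F → no match
Total matched: 4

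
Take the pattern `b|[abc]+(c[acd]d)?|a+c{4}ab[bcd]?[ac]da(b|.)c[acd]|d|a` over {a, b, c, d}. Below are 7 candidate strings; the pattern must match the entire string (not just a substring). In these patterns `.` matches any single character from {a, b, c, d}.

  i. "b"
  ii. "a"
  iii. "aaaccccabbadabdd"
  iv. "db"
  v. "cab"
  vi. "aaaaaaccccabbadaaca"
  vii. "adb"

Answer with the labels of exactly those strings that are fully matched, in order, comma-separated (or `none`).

i, ii, v, vi

i → match
ii → match
iii → no match
iv → no match
v → match
vi → match
vii → no match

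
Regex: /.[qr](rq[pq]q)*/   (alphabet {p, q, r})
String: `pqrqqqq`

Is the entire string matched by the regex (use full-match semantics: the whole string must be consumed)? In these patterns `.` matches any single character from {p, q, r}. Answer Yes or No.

No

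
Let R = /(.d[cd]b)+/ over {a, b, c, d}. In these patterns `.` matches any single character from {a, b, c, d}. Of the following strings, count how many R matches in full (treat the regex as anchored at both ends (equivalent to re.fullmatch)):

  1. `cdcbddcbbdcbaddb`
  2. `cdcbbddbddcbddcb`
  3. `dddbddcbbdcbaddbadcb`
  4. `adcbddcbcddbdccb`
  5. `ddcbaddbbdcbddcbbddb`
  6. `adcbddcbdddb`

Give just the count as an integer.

1 → match
2 → match
3 → match
4 → no match
5 → match
6 → match
Total matched: 5

5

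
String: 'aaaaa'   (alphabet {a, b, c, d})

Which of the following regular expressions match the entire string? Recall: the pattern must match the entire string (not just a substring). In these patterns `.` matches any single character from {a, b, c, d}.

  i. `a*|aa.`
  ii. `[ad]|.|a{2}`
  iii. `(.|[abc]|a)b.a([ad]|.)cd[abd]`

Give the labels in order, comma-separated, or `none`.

i

i → match
ii → no match
iii → no match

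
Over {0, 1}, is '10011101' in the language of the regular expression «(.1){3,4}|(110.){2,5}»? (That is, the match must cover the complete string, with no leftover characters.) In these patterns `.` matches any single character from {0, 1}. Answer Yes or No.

No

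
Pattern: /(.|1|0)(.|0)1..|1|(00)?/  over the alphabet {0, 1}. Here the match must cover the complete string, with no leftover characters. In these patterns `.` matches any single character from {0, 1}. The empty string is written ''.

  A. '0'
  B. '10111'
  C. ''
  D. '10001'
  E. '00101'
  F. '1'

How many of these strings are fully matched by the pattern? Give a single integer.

4

A → no match
B → match
C → match
D → no match
E → match
F → match
Total matched: 4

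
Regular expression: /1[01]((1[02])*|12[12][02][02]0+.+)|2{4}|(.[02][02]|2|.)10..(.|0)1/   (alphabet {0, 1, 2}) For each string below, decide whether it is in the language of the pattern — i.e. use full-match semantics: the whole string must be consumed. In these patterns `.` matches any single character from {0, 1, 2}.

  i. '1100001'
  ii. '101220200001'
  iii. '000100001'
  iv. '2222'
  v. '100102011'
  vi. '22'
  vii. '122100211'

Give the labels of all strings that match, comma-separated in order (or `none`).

i → match
ii → match
iii → match
iv → match
v → match
vi → no match
vii → match

i, ii, iii, iv, v, vii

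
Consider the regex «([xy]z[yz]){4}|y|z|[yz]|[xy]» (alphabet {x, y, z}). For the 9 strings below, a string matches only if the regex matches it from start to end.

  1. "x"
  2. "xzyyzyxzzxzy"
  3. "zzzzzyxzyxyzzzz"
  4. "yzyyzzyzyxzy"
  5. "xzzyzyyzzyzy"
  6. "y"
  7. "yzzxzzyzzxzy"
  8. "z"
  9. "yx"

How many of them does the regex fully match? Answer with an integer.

1 → match
2 → match
3 → no match
4 → match
5 → match
6 → match
7 → match
8 → match
9 → no match
Total matched: 7

7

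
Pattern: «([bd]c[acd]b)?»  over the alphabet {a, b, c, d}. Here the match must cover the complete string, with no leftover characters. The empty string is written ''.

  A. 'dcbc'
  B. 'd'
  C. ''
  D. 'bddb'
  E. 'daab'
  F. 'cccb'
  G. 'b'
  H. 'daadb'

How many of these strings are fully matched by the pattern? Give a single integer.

1

A → no match
B → no match
C → match
D → no match
E → no match
F → no match
G → no match
H → no match
Total matched: 1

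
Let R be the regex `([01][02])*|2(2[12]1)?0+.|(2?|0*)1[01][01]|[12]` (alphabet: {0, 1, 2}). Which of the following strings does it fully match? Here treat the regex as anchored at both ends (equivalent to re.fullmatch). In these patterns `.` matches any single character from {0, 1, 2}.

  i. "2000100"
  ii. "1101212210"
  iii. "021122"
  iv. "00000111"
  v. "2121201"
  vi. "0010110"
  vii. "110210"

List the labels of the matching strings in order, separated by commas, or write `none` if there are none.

iv

i → no match
ii → no match
iii → no match
iv → match
v → no match
vi → no match
vii → no match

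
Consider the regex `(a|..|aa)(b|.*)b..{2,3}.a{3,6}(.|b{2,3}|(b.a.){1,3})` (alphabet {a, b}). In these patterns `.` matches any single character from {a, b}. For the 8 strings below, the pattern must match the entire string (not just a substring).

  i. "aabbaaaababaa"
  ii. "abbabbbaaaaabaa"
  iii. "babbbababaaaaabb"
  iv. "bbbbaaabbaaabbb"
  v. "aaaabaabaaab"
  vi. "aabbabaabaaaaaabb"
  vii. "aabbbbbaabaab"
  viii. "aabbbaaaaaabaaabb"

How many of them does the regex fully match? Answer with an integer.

i → no match
ii → no match
iii → match
iv → match
v → no match
vi → match
vii → no match
viii → no match
Total matched: 3

3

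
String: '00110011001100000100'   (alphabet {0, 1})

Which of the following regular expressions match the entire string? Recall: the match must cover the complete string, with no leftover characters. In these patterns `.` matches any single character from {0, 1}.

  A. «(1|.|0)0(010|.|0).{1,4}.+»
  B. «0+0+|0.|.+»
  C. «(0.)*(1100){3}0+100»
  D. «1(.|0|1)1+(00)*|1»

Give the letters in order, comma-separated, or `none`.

A → match
B → match
C → match
D → no match — must start with '1'

A, B, C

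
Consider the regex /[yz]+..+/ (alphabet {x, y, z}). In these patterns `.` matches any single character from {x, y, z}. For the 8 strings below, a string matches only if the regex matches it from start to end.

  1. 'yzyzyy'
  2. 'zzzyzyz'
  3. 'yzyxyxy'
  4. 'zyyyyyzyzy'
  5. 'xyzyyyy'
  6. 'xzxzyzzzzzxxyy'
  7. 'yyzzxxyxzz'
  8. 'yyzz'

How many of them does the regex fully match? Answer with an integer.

6

1 → match
2 → match
3 → match
4 → match
5 → no match
6 → no match
7 → match
8 → match
Total matched: 6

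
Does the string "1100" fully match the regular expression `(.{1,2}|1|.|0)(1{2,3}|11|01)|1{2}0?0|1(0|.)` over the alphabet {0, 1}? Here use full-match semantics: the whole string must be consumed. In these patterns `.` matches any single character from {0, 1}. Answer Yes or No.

Yes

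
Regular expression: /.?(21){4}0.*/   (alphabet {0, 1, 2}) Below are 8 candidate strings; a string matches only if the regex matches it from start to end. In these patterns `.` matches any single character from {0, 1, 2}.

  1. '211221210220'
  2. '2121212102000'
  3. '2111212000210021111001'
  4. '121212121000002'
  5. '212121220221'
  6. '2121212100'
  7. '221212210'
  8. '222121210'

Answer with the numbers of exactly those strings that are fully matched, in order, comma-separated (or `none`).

2, 4, 6

1 → no match
2 → match
3 → no match
4 → match
5 → no match
6 → match
7 → no match
8 → no match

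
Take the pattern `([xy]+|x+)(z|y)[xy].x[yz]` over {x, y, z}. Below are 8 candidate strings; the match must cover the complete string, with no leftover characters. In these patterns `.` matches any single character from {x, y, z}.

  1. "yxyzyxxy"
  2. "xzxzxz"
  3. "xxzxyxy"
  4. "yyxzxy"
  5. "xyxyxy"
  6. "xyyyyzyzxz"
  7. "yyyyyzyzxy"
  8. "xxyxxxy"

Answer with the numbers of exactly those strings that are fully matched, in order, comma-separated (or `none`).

1 → match
2 → match
3 → match
4 → match
5 → match
6 → match
7 → match
8 → match

1, 2, 3, 4, 5, 6, 7, 8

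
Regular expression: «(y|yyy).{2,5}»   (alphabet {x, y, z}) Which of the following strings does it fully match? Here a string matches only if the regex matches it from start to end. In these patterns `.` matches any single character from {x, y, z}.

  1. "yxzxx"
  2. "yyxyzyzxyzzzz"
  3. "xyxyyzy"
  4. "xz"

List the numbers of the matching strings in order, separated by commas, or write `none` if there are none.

1 → match
2 → no match
3 → no match
4 → no match

1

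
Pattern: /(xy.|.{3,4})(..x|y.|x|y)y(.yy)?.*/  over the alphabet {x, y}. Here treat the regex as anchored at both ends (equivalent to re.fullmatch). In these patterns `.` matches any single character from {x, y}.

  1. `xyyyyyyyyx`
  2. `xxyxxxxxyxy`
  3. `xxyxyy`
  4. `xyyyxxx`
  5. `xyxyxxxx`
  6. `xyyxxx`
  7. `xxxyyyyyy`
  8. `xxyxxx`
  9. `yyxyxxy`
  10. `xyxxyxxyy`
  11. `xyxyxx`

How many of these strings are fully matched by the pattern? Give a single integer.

1 → match
2 → no match
3 → match
4 → no match
5 → no match
6 → no match
7 → match
8 → no match
9 → match
10 → match
11 → no match
Total matched: 5

5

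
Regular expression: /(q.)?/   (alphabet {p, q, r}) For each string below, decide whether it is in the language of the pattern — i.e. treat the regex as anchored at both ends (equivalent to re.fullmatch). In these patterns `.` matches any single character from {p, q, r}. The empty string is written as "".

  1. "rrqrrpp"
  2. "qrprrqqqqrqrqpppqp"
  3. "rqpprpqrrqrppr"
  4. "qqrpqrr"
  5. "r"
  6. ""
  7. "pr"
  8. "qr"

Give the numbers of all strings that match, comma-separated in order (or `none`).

6, 8

1 → no match
2 → no match
3 → no match
4 → no match
5 → no match
6 → match
7 → no match
8 → match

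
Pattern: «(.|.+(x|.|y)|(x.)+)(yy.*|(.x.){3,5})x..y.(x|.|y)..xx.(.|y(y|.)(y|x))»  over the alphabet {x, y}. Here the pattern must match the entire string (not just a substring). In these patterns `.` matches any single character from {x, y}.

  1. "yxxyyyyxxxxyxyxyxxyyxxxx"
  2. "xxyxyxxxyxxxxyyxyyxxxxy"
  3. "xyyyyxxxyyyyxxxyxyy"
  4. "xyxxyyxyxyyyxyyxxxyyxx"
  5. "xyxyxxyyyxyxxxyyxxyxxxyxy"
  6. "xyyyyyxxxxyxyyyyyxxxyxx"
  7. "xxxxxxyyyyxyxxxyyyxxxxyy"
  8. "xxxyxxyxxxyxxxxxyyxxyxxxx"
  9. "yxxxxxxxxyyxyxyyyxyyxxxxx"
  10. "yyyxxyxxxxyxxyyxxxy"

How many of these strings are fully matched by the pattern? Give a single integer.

9

1 → match
2 → match
3 → no match
4 → match
5 → match
6 → match
7 → match
8 → match
9 → match
10 → match
Total matched: 9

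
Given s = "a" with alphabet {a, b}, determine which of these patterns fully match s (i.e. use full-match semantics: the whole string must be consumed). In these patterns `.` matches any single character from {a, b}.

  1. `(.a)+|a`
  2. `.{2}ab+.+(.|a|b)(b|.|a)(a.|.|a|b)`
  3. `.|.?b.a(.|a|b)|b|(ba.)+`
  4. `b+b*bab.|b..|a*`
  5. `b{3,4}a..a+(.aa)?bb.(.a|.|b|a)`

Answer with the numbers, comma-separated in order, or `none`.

1 → match
2 → no match
3 → match
4 → match
5 → no match — must start with "b"

1, 3, 4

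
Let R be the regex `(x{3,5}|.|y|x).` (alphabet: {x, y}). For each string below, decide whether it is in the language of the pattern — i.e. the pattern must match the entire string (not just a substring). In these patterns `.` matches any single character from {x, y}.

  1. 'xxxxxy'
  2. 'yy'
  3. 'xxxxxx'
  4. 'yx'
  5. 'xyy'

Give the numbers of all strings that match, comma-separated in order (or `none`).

1 → match
2 → match
3 → match
4 → match
5 → no match

1, 2, 3, 4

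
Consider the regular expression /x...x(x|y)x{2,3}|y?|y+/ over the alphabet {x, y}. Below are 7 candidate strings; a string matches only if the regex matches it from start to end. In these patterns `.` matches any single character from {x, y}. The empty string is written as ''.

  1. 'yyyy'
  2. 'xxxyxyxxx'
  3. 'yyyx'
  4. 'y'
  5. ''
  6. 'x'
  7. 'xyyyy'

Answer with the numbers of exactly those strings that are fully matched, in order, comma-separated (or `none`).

1, 2, 4, 5

1 → match
2 → match
3 → no match
4 → match
5 → match
6 → no match
7 → no match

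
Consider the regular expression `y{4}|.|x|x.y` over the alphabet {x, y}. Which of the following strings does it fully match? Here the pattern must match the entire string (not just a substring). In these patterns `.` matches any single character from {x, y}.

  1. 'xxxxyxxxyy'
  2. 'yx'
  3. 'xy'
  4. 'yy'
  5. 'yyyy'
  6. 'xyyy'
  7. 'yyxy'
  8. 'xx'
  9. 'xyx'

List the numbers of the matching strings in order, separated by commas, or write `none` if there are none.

1 → no match
2 → no match
3 → no match
4 → no match
5 → match
6 → no match
7 → no match
8 → no match
9 → no match

5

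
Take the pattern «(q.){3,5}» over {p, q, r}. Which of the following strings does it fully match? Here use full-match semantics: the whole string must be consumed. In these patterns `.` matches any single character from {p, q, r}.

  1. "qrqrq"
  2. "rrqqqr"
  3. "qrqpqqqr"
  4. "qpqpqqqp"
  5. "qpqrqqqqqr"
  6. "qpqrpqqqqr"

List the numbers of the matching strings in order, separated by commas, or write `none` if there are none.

3, 4, 5

1 → no match
2 → no match — must start with "q"
3 → match
4 → match
5 → match
6 → no match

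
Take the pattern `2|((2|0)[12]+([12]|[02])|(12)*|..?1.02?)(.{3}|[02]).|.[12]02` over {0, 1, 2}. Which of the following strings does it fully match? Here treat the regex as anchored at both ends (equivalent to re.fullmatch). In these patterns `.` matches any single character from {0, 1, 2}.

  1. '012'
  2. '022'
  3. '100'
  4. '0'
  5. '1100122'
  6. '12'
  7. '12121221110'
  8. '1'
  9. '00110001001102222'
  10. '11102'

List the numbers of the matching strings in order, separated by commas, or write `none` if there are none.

1 → no match
2 → no match
3 → no match
4 → no match
5 → no match
6 → no match
7 → no match
8 → no match
9 → no match
10 → no match

none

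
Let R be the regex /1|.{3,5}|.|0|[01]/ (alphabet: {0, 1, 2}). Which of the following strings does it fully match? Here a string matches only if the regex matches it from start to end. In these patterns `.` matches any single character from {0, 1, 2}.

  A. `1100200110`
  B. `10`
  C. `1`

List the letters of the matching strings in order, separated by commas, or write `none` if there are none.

A → no match
B → no match
C → match

C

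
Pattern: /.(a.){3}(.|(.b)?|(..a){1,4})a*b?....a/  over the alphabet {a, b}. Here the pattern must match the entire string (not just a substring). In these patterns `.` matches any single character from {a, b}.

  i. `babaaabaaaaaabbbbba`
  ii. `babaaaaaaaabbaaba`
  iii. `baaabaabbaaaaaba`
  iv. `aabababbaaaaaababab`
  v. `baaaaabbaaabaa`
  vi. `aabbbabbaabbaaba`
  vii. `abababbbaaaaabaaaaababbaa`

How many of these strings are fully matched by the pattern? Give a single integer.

i → match
ii → match
iii → match
iv → no match — must end with `a`
v → match
vi → no match
vii → no match
Total matched: 4

4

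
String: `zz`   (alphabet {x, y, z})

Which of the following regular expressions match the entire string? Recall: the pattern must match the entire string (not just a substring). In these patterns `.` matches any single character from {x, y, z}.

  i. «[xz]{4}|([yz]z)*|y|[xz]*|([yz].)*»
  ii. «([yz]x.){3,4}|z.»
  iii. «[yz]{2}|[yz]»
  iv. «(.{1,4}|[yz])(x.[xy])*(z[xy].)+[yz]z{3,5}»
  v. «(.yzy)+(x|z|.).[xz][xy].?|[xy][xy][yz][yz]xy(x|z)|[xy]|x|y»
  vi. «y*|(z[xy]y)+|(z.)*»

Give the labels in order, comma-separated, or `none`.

i → match
ii → match
iii → match
iv → no match
v → no match
vi → match

i, ii, iii, vi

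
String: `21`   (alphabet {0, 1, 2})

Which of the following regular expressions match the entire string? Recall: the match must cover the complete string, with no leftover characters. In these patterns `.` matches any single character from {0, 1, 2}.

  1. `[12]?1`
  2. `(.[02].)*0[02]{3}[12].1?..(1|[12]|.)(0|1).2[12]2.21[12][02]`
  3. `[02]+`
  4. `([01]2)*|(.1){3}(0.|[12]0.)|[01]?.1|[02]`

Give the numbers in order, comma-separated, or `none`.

1 → match
2 → no match
3 → no match
4 → match

1, 4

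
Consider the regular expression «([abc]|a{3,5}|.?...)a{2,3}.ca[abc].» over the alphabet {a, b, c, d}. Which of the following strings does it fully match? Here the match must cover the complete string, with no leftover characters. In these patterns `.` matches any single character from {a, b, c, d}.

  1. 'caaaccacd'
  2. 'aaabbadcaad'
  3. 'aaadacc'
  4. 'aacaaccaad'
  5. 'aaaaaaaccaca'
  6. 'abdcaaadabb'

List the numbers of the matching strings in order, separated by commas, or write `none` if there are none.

1, 4, 5

1 → match
2 → no match
3 → no match
4 → match
5 → match
6 → no match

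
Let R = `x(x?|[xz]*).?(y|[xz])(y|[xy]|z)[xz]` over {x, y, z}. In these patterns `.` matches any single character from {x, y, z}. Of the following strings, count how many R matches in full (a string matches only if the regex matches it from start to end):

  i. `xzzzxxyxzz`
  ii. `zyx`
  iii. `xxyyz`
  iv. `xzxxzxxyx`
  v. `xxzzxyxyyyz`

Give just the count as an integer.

3

i → match
ii → no match — must start with `x`
iii → match
iv → match
v → no match
Total matched: 3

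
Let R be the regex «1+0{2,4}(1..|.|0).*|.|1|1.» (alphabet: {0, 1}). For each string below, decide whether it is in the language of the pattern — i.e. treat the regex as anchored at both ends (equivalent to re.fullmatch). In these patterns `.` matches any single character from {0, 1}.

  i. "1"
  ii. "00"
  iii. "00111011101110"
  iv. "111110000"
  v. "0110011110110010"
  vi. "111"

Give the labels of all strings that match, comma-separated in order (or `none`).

i → match
ii → no match
iii → no match
iv → match
v → no match
vi → no match

i, iv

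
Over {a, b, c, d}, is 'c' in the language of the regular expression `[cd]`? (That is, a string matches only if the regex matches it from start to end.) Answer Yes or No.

Yes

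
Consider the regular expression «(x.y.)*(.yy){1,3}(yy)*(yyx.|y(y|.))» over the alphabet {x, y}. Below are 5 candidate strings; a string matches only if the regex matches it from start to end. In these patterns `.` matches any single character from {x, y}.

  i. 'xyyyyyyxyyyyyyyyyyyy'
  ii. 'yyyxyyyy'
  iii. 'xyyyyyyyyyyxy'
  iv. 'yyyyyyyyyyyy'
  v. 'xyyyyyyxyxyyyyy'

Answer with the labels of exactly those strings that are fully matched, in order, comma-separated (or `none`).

i → match
ii → match
iii → match
iv → match
v → no match

i, ii, iii, iv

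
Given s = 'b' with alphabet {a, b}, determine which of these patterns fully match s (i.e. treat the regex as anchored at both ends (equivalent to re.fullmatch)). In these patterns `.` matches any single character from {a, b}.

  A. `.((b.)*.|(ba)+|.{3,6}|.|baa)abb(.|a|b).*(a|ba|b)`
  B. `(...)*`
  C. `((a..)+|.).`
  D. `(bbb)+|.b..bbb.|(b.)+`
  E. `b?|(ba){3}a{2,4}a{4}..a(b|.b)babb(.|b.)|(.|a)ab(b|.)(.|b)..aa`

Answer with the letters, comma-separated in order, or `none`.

A → no match
B → no match
C → no match
D → no match
E → match

E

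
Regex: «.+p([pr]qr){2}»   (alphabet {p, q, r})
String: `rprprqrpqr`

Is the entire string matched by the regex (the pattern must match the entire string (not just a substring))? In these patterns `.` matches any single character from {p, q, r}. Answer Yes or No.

Yes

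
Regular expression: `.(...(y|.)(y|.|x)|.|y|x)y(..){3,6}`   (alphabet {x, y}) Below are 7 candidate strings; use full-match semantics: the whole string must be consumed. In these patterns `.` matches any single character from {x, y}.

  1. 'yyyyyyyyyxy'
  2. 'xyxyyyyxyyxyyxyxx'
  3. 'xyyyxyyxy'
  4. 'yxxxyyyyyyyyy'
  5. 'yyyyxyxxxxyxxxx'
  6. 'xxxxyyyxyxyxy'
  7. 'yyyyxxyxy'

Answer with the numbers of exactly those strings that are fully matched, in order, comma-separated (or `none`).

1 → match
2 → match
3 → match
4 → match
5 → match
6 → match
7 → match

1, 2, 3, 4, 5, 6, 7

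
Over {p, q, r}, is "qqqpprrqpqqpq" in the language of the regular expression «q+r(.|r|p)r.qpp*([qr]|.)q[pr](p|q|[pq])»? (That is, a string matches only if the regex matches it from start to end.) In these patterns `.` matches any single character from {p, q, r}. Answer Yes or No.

No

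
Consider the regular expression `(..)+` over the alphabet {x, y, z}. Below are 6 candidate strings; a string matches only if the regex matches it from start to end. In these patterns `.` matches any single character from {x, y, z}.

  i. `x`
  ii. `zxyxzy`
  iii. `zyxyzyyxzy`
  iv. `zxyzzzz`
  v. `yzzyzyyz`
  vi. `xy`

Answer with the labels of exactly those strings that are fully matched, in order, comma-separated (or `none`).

ii, iii, v, vi

i. `x` → no match
ii. `zxyxzy` → match
iii. `zyxyzyyxzy` → match
iv. `zxyzzzz` → no match
v. `yzzyzyyz` → match
vi. `xy` → match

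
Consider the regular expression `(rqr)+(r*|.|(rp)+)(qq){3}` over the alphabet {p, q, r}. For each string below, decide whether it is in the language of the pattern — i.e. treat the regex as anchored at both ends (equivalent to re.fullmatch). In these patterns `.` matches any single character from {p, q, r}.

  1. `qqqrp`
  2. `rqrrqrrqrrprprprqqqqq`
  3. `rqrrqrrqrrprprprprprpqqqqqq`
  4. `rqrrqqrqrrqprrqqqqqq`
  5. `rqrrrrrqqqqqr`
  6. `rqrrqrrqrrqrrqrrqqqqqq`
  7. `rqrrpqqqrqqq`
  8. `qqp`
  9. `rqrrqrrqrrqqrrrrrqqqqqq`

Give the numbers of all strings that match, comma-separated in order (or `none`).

1 → no match — must start with `rqr`
2 → no match
3 → match
4 → no match
5 → no match — must end with `qq`
6 → match
7 → no match
8 → no match — must start with `rqr`
9 → no match

3, 6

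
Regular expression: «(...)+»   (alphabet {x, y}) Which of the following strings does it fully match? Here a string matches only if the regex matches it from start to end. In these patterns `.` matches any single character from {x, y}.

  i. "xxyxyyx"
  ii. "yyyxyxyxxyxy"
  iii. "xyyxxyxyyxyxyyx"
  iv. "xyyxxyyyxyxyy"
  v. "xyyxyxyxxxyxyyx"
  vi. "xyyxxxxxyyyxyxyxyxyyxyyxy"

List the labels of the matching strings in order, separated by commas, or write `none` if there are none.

i → no match
ii → match
iii → match
iv → no match
v → match
vi → no match

ii, iii, v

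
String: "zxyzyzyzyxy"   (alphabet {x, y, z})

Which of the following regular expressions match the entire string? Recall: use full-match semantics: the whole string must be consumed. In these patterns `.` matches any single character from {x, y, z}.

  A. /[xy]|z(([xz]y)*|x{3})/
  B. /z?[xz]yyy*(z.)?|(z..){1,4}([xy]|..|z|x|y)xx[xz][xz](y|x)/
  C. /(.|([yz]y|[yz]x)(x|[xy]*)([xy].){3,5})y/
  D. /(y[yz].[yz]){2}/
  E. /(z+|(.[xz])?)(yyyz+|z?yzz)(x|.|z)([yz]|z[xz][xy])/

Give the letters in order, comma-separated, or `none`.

A → match
B → no match
C → match
D → no match — must start with "y"
E → no match

A, C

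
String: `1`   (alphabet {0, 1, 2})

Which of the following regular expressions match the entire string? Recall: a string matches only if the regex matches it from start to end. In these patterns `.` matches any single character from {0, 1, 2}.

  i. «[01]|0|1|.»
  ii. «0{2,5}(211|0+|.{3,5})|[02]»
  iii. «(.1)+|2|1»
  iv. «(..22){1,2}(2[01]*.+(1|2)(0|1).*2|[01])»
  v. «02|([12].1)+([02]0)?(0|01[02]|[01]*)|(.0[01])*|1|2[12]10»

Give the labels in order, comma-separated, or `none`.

i → match
ii → no match
iii → match
iv → no match
v → match

i, iii, v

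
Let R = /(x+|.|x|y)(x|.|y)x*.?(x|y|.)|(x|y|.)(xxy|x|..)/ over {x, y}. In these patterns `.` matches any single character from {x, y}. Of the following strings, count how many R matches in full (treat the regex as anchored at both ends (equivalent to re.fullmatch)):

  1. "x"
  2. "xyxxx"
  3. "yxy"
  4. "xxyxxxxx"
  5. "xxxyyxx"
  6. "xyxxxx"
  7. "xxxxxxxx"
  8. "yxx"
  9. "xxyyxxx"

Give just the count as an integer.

6

1. "x" → no match
2. "xyxxx" → match
3. "yxy" → match
4. "xxyxxxxx" → match
5. "xxxyyxx" → no match
6. "xyxxxx" → match
7. "xxxxxxxx" → match
8. "yxx" → match
9. "xxyyxxx" → no match
Total matched: 6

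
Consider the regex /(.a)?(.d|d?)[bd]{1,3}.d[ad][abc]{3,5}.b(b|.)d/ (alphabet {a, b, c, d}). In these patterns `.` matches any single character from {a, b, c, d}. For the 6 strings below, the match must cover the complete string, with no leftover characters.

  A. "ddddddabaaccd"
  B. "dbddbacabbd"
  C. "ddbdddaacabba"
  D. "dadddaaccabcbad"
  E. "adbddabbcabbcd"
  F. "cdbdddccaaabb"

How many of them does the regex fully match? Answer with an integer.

3

A → no match
B → match
C → no match — must end with "d"
D → match
E → match
F → no match — must end with "d"
Total matched: 3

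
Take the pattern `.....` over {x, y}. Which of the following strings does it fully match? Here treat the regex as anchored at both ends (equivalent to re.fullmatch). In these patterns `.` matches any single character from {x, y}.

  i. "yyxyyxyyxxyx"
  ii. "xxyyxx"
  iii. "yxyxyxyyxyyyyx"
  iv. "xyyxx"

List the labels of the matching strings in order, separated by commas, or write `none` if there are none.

iv

i. "yyxyyxyyxxyx" → no match
ii. "xxyyxx" → no match
iii → no match
iv. "xyyxx" → match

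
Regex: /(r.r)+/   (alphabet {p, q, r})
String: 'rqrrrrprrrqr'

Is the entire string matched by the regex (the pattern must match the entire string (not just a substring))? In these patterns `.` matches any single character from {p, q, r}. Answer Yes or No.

No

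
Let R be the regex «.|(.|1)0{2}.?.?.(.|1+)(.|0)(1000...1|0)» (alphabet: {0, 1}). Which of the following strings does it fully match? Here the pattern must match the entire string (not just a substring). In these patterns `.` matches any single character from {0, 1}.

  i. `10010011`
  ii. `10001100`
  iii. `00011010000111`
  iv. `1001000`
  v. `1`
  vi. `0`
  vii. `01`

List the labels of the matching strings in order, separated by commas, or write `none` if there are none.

ii, iii, iv, v, vi

i → no match
ii → match
iii → match
iv → match
v → match
vi → match
vii → no match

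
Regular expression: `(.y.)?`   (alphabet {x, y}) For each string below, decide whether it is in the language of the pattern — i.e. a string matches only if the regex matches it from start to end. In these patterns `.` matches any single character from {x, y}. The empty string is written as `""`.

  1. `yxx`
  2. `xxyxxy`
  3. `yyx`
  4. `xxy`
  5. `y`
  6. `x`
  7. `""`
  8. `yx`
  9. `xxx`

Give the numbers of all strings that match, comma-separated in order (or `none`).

1 → no match
2 → no match
3 → match
4 → no match
5 → no match
6 → no match
7 → match
8 → no match
9 → no match

3, 7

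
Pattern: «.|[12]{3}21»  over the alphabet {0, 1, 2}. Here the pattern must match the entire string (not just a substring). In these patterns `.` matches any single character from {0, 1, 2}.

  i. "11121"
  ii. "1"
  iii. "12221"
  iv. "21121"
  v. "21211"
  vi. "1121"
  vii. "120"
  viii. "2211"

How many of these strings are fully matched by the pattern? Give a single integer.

i → match
ii → match
iii → match
iv → match
v → no match
vi → no match
vii → no match
viii → no match
Total matched: 4

4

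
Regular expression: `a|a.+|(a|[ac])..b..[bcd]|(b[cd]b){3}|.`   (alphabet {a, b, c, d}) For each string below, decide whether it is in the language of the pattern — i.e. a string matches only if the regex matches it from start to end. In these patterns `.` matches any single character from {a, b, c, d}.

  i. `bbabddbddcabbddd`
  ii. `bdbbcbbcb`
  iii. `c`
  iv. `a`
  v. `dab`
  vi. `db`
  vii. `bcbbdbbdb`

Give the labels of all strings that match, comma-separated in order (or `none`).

i → no match
ii. `bdbbcbbcb` → match
iii. `c` → match
iv. `a` → match
v. `dab` → no match
vi. `db` → no match
vii. `bcbbdbbdb` → match

ii, iii, iv, vii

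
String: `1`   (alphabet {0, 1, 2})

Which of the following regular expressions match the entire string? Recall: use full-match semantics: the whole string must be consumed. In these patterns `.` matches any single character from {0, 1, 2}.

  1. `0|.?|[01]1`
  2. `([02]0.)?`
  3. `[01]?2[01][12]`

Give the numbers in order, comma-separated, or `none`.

1 → match
2 → no match
3 → no match

1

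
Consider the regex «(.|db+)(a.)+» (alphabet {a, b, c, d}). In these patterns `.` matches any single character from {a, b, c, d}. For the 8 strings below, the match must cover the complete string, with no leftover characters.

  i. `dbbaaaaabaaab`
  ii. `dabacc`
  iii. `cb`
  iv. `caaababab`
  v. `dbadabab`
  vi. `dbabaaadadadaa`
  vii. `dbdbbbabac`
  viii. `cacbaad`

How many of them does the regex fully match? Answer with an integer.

4

i → match
ii → no match
iii → no match
iv → match
v → match
vi → match
vii → no match
viii → no match
Total matched: 4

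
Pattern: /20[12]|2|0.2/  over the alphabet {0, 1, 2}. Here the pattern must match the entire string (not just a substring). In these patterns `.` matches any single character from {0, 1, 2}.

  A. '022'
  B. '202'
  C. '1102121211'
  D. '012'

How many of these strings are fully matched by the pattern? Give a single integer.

A. '022' → match
B. '202' → match
C. '1102121211' → no match
D. '012' → match
Total matched: 3

3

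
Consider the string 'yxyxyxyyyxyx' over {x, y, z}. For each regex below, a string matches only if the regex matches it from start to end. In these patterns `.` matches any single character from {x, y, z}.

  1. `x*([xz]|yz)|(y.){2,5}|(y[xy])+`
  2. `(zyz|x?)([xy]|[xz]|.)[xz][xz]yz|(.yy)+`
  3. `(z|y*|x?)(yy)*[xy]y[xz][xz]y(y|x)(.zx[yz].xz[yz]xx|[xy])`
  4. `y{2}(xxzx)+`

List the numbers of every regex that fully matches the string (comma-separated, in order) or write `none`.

1 → match
2 → no match
3 → no match
4 → no match — must end with 'xxzx'

1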